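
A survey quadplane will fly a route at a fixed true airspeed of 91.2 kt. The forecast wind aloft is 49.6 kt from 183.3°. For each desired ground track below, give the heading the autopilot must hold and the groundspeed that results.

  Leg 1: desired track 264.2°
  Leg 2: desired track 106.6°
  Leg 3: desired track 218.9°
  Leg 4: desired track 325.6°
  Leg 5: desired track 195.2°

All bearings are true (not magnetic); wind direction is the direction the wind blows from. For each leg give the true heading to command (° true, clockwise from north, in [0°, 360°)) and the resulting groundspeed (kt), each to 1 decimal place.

Leg 1: desired track 264.2°; wind correction -32.5° → command heading 231.7°, groundspeed 69.1 kt
Leg 2: desired track 106.6°; wind correction +32.0° → command heading 138.6°, groundspeed 66.0 kt
Leg 3: desired track 218.9°; wind correction -18.5° → command heading 200.4°, groundspeed 46.2 kt
Leg 4: desired track 325.6°; wind correction -19.4° → command heading 306.2°, groundspeed 125.3 kt
Leg 5: desired track 195.2°; wind correction -6.4° → command heading 188.8°, groundspeed 42.1 kt

Leg 1: heading=231.7°, groundspeed=69.1 kt
Leg 2: heading=138.6°, groundspeed=66.0 kt
Leg 3: heading=200.4°, groundspeed=46.2 kt
Leg 4: heading=306.2°, groundspeed=125.3 kt
Leg 5: heading=188.8°, groundspeed=42.1 kt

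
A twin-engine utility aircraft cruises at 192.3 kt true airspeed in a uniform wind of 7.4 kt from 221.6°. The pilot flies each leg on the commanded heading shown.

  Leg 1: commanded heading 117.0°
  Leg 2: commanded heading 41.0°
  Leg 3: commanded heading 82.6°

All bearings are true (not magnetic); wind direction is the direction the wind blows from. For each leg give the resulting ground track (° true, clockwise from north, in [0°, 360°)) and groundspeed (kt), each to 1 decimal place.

Leg 1: track=114.9°, groundspeed=194.3 kt
Leg 2: track=41.0°, groundspeed=199.7 kt
Leg 3: track=81.2°, groundspeed=197.9 kt

Leg 1: heading 117.0°; drift -2.1° → track 114.9°, groundspeed 194.3 kt
Leg 2: heading 41.0°; drift +0.0° → track 41.0°, groundspeed 199.7 kt
Leg 3: heading 82.6°; drift -1.4° → track 81.2°, groundspeed 197.9 kt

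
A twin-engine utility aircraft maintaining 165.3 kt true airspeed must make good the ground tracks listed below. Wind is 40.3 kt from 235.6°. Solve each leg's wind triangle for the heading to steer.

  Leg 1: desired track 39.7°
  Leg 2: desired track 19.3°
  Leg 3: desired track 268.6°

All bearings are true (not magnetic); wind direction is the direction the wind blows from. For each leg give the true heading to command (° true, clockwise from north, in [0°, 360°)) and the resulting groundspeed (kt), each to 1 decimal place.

Leg 1: desired track 39.7°; wind correction -3.8° → command heading 35.9°, groundspeed 203.7 kt
Leg 2: desired track 19.3°; wind correction -8.3° → command heading 11.0°, groundspeed 196.0 kt
Leg 3: desired track 268.6°; wind correction -7.6° → command heading 261.0°, groundspeed 130.0 kt

Leg 1: heading=35.9°, groundspeed=203.7 kt
Leg 2: heading=11.0°, groundspeed=196.0 kt
Leg 3: heading=261.0°, groundspeed=130.0 kt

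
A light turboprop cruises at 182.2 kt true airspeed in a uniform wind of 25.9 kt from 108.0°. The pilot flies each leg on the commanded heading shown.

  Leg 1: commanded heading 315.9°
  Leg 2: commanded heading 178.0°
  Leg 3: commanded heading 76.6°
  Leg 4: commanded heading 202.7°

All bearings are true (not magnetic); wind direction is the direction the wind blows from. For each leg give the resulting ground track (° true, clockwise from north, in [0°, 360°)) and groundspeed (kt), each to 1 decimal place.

Leg 1: heading 315.9°; drift -3.4° → track 312.5°, groundspeed 205.4 kt
Leg 2: heading 178.0°; drift +8.0° → track 186.0°, groundspeed 175.0 kt
Leg 3: heading 76.6°; drift -4.8° → track 71.8°, groundspeed 160.7 kt
Leg 4: heading 202.7°; drift +8.0° → track 210.7°, groundspeed 186.1 kt

Leg 1: track=312.5°, groundspeed=205.4 kt
Leg 2: track=186.0°, groundspeed=175.0 kt
Leg 3: track=71.8°, groundspeed=160.7 kt
Leg 4: track=210.7°, groundspeed=186.1 kt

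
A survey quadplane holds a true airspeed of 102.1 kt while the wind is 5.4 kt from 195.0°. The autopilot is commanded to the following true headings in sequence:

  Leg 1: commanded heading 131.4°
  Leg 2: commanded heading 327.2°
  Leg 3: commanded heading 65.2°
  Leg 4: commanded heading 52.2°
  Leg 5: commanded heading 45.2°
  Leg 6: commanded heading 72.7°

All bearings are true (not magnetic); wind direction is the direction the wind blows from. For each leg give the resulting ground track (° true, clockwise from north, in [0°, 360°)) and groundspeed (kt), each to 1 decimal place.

Leg 1: track=128.6°, groundspeed=99.8 kt
Leg 2: track=329.4°, groundspeed=105.8 kt
Leg 3: track=62.9°, groundspeed=105.6 kt
Leg 4: track=50.4°, groundspeed=106.5 kt
Leg 5: track=43.7°, groundspeed=106.8 kt
Leg 6: track=70.2°, groundspeed=105.1 kt

Leg 1: heading 131.4°; drift -2.8° → track 128.6°, groundspeed 99.8 kt
Leg 2: heading 327.2°; drift +2.2° → track 329.4°, groundspeed 105.8 kt
Leg 3: heading 65.2°; drift -2.3° → track 62.9°, groundspeed 105.6 kt
Leg 4: heading 52.2°; drift -1.8° → track 50.4°, groundspeed 106.5 kt
Leg 5: heading 45.2°; drift -1.5° → track 43.7°, groundspeed 106.8 kt
Leg 6: heading 72.7°; drift -2.5° → track 70.2°, groundspeed 105.1 kt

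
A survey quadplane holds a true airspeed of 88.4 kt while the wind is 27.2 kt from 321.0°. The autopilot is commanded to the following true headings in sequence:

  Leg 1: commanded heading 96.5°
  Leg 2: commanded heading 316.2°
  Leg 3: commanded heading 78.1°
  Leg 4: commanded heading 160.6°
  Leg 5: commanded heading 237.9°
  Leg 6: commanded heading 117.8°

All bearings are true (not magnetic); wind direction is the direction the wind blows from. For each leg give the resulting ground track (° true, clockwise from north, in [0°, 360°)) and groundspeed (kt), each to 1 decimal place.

Leg 1: track=106.5°, groundspeed=109.5 kt
Leg 2: track=314.1°, groundspeed=61.3 kt
Leg 3: track=91.6°, groundspeed=103.7 kt
Leg 4: track=156.0°, groundspeed=114.4 kt
Leg 5: track=220.3°, groundspeed=89.3 kt
Leg 6: track=123.2°, groundspeed=113.9 kt

Leg 1: heading 96.5°; drift +10.0° → track 106.5°, groundspeed 109.5 kt
Leg 2: heading 316.2°; drift -2.1° → track 314.1°, groundspeed 61.3 kt
Leg 3: heading 78.1°; drift +13.5° → track 91.6°, groundspeed 103.7 kt
Leg 4: heading 160.6°; drift -4.6° → track 156.0°, groundspeed 114.4 kt
Leg 5: heading 237.9°; drift -17.6° → track 220.3°, groundspeed 89.3 kt
Leg 6: heading 117.8°; drift +5.4° → track 123.2°, groundspeed 113.9 kt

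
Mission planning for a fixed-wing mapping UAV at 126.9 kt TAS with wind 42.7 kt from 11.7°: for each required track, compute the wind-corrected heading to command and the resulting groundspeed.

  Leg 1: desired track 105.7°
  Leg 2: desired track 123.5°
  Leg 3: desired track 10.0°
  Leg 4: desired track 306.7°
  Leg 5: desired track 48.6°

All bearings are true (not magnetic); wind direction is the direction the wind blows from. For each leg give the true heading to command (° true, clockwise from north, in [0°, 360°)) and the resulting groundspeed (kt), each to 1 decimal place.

Leg 1: heading=86.1°, groundspeed=122.5 kt
Leg 2: heading=105.3°, groundspeed=136.4 kt
Leg 3: heading=10.6°, groundspeed=84.2 kt
Leg 4: heading=324.5°, groundspeed=102.8 kt
Leg 5: heading=36.9°, groundspeed=90.1 kt

Leg 1: desired track 105.7°; wind correction -19.6° → command heading 86.1°, groundspeed 122.5 kt
Leg 2: desired track 123.5°; wind correction -18.2° → command heading 105.3°, groundspeed 136.4 kt
Leg 3: desired track 10.0°; wind correction +0.6° → command heading 10.6°, groundspeed 84.2 kt
Leg 4: desired track 306.7°; wind correction +17.8° → command heading 324.5°, groundspeed 102.8 kt
Leg 5: desired track 48.6°; wind correction -11.7° → command heading 36.9°, groundspeed 90.1 kt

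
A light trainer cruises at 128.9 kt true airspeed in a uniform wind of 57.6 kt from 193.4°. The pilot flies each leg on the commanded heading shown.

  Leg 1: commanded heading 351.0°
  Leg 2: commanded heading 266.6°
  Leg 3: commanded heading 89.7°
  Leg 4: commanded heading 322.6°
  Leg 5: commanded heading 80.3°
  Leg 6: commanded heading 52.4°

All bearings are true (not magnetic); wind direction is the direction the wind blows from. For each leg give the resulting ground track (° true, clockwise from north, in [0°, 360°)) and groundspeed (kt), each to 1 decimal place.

Leg 1: track=357.9°, groundspeed=183.5 kt
Leg 2: track=292.8°, groundspeed=125.1 kt
Leg 3: track=68.3°, groundspeed=153.1 kt
Leg 4: track=337.7°, groundspeed=171.2 kt
Leg 5: track=61.0°, groundspeed=160.5 kt
Leg 6: track=40.6°, groundspeed=177.4 kt

Leg 1: heading 351.0°; drift +6.9° → track 357.9°, groundspeed 183.5 kt
Leg 2: heading 266.6°; drift +26.2° → track 292.8°, groundspeed 125.1 kt
Leg 3: heading 89.7°; drift -21.4° → track 68.3°, groundspeed 153.1 kt
Leg 4: heading 322.6°; drift +15.1° → track 337.7°, groundspeed 171.2 kt
Leg 5: heading 80.3°; drift -19.3° → track 61.0°, groundspeed 160.5 kt
Leg 6: heading 52.4°; drift -11.8° → track 40.6°, groundspeed 177.4 kt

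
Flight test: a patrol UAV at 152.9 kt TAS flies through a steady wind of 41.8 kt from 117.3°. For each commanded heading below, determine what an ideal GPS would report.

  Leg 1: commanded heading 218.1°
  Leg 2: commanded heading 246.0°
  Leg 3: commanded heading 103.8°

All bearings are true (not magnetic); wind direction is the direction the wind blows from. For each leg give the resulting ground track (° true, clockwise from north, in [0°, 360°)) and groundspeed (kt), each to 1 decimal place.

Leg 1: track=232.4°, groundspeed=165.9 kt
Leg 2: track=256.3°, groundspeed=182.0 kt
Leg 3: track=98.8°, groundspeed=112.7 kt

Leg 1: heading 218.1°; drift +14.3° → track 232.4°, groundspeed 165.9 kt
Leg 2: heading 246.0°; drift +10.3° → track 256.3°, groundspeed 182.0 kt
Leg 3: heading 103.8°; drift -5.0° → track 98.8°, groundspeed 112.7 kt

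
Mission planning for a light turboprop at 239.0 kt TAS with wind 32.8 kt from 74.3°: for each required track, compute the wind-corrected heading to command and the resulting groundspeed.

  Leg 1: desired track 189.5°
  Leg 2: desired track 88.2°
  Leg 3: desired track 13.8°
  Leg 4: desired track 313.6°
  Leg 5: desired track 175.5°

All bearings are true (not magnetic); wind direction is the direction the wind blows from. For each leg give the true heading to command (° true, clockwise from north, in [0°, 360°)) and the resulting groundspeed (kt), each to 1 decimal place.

Leg 1: desired track 189.5°; wind correction -7.1° → command heading 182.4°, groundspeed 251.1 kt
Leg 2: desired track 88.2°; wind correction -1.9° → command heading 86.3°, groundspeed 207.0 kt
Leg 3: desired track 13.8°; wind correction +6.9° → command heading 20.7°, groundspeed 221.1 kt
Leg 4: desired track 313.6°; wind correction +6.8° → command heading 320.4°, groundspeed 254.1 kt
Leg 5: desired track 175.5°; wind correction -7.7° → command heading 167.8°, groundspeed 243.2 kt

Leg 1: heading=182.4°, groundspeed=251.1 kt
Leg 2: heading=86.3°, groundspeed=207.0 kt
Leg 3: heading=20.7°, groundspeed=221.1 kt
Leg 4: heading=320.4°, groundspeed=254.1 kt
Leg 5: heading=167.8°, groundspeed=243.2 kt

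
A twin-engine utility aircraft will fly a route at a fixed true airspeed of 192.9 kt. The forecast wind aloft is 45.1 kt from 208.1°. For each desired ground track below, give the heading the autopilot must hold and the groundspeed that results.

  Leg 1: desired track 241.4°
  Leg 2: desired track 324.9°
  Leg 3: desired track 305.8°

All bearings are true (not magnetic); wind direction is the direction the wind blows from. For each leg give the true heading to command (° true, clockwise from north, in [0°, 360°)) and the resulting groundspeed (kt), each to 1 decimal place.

Leg 1: desired track 241.4°; wind correction -7.4° → command heading 234.0°, groundspeed 153.6 kt
Leg 2: desired track 324.9°; wind correction -12.0° → command heading 312.9°, groundspeed 209.0 kt
Leg 3: desired track 305.8°; wind correction -13.4° → command heading 292.4°, groundspeed 193.7 kt

Leg 1: heading=234.0°, groundspeed=153.6 kt
Leg 2: heading=312.9°, groundspeed=209.0 kt
Leg 3: heading=292.4°, groundspeed=193.7 kt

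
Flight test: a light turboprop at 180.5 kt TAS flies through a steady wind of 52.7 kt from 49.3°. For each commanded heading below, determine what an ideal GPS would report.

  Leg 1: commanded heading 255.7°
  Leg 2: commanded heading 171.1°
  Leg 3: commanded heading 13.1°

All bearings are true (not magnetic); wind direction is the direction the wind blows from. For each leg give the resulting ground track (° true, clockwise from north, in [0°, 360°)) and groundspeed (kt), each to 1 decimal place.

Leg 1: track=249.8°, groundspeed=228.9 kt
Leg 2: track=183.2°, groundspeed=213.0 kt
Leg 3: track=0.4°, groundspeed=141.4 kt

Leg 1: heading 255.7°; drift -5.9° → track 249.8°, groundspeed 228.9 kt
Leg 2: heading 171.1°; drift +12.1° → track 183.2°, groundspeed 213.0 kt
Leg 3: heading 13.1°; drift -12.7° → track 0.4°, groundspeed 141.4 kt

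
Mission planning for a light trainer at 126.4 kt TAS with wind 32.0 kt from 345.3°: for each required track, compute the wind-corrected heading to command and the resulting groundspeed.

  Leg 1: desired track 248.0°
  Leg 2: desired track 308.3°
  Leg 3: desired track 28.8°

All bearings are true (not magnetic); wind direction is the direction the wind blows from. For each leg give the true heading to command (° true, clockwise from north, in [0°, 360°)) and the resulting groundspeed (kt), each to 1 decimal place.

Leg 1: desired track 248.0°; wind correction +14.5° → command heading 262.5°, groundspeed 126.4 kt
Leg 2: desired track 308.3°; wind correction +8.8° → command heading 317.1°, groundspeed 99.4 kt
Leg 3: desired track 28.8°; wind correction -10.0° → command heading 18.8°, groundspeed 101.3 kt

Leg 1: heading=262.5°, groundspeed=126.4 kt
Leg 2: heading=317.1°, groundspeed=99.4 kt
Leg 3: heading=18.8°, groundspeed=101.3 kt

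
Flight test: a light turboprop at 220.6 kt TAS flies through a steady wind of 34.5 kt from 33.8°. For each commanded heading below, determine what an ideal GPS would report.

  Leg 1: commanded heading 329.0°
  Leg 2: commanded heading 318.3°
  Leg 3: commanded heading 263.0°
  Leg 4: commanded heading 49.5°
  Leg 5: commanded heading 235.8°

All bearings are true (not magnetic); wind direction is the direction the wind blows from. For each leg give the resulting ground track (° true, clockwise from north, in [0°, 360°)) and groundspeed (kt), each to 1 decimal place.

Leg 1: track=320.4°, groundspeed=208.3 kt
Leg 2: track=309.3°, groundspeed=214.6 kt
Leg 3: track=256.9°, groundspeed=244.5 kt
Leg 4: track=52.4°, groundspeed=187.6 kt
Leg 5: track=232.9°, groundspeed=252.9 kt

Leg 1: heading 329.0°; drift -8.6° → track 320.4°, groundspeed 208.3 kt
Leg 2: heading 318.3°; drift -9.0° → track 309.3°, groundspeed 214.6 kt
Leg 3: heading 263.0°; drift -6.1° → track 256.9°, groundspeed 244.5 kt
Leg 4: heading 49.5°; drift +2.9° → track 52.4°, groundspeed 187.6 kt
Leg 5: heading 235.8°; drift -2.9° → track 232.9°, groundspeed 252.9 kt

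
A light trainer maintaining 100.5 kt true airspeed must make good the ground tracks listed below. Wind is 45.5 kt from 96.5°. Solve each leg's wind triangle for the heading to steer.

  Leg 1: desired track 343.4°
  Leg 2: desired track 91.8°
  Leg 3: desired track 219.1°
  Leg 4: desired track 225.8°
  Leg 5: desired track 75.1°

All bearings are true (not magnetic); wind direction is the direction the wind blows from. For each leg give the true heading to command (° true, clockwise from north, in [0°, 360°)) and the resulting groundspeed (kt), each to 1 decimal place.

Leg 1: desired track 343.4°; wind correction +24.6° → command heading 8.0°, groundspeed 109.2 kt
Leg 2: desired track 91.8°; wind correction +2.1° → command heading 93.9°, groundspeed 55.1 kt
Leg 3: desired track 219.1°; wind correction -22.4° → command heading 196.7°, groundspeed 117.4 kt
Leg 4: desired track 225.8°; wind correction -20.5° → command heading 205.3°, groundspeed 122.9 kt
Leg 5: desired track 75.1°; wind correction +9.5° → command heading 84.6°, groundspeed 56.8 kt

Leg 1: heading=8.0°, groundspeed=109.2 kt
Leg 2: heading=93.9°, groundspeed=55.1 kt
Leg 3: heading=196.7°, groundspeed=117.4 kt
Leg 4: heading=205.3°, groundspeed=122.9 kt
Leg 5: heading=84.6°, groundspeed=56.8 kt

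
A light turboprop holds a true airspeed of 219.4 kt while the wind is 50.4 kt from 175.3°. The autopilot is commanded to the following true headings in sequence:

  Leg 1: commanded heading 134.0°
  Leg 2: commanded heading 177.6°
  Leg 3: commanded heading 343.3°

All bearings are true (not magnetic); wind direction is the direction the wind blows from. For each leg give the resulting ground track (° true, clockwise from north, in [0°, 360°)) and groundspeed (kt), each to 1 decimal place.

Leg 1: heading 134.0°; drift -10.4° → track 123.6°, groundspeed 184.6 kt
Leg 2: heading 177.6°; drift +0.7° → track 178.3°, groundspeed 169.1 kt
Leg 3: heading 343.3°; drift +2.2° → track 345.5°, groundspeed 268.9 kt

Leg 1: track=123.6°, groundspeed=184.6 kt
Leg 2: track=178.3°, groundspeed=169.1 kt
Leg 3: track=345.5°, groundspeed=268.9 kt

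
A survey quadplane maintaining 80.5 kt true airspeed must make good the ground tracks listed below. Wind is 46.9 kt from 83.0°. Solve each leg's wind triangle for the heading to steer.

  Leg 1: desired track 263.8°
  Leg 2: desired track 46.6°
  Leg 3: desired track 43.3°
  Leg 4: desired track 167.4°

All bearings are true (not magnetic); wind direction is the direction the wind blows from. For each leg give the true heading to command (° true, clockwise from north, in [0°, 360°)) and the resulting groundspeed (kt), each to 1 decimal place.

Leg 1: heading=264.3°, groundspeed=127.4 kt
Leg 2: heading=66.8°, groundspeed=37.8 kt
Leg 3: heading=65.1°, groundspeed=38.6 kt
Leg 4: heading=132.0°, groundspeed=61.0 kt

Leg 1: desired track 263.8°; wind correction +0.5° → command heading 264.3°, groundspeed 127.4 kt
Leg 2: desired track 46.6°; wind correction +20.2° → command heading 66.8°, groundspeed 37.8 kt
Leg 3: desired track 43.3°; wind correction +21.8° → command heading 65.1°, groundspeed 38.6 kt
Leg 4: desired track 167.4°; wind correction -35.4° → command heading 132.0°, groundspeed 61.0 kt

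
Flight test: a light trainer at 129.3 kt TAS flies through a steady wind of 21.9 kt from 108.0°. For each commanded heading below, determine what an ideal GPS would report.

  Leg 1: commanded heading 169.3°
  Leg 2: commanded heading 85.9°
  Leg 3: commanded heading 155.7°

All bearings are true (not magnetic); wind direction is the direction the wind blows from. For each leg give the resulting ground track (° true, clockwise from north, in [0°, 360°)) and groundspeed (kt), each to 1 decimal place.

Leg 1: track=178.5°, groundspeed=120.3 kt
Leg 2: track=81.6°, groundspeed=109.3 kt
Leg 3: track=163.7°, groundspeed=115.7 kt

Leg 1: heading 169.3°; drift +9.2° → track 178.5°, groundspeed 120.3 kt
Leg 2: heading 85.9°; drift -4.3° → track 81.6°, groundspeed 109.3 kt
Leg 3: heading 155.7°; drift +8.0° → track 163.7°, groundspeed 115.7 kt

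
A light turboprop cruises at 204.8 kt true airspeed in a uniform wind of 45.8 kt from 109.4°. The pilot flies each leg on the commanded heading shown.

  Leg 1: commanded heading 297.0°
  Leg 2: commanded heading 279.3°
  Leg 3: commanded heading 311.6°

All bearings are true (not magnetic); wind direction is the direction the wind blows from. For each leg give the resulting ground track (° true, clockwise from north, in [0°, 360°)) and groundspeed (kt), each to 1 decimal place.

Leg 1: track=295.6°, groundspeed=250.3 kt
Leg 2: track=281.1°, groundspeed=250.0 kt
Leg 3: track=307.6°, groundspeed=247.8 kt

Leg 1: heading 297.0°; drift -1.4° → track 295.6°, groundspeed 250.3 kt
Leg 2: heading 279.3°; drift +1.8° → track 281.1°, groundspeed 250.0 kt
Leg 3: heading 311.6°; drift -4.0° → track 307.6°, groundspeed 247.8 kt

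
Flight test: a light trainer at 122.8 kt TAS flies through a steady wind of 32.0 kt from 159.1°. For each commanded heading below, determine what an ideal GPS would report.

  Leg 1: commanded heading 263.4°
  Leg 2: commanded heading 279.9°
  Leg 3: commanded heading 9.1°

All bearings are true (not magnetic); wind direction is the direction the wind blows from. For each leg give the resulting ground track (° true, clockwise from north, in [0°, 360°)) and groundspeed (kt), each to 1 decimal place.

Leg 1: track=276.7°, groundspeed=134.3 kt
Leg 2: track=291.1°, groundspeed=141.9 kt
Leg 3: track=3.0°, groundspeed=151.4 kt

Leg 1: heading 263.4°; drift +13.3° → track 276.7°, groundspeed 134.3 kt
Leg 2: heading 279.9°; drift +11.2° → track 291.1°, groundspeed 141.9 kt
Leg 3: heading 9.1°; drift -6.1° → track 3.0°, groundspeed 151.4 kt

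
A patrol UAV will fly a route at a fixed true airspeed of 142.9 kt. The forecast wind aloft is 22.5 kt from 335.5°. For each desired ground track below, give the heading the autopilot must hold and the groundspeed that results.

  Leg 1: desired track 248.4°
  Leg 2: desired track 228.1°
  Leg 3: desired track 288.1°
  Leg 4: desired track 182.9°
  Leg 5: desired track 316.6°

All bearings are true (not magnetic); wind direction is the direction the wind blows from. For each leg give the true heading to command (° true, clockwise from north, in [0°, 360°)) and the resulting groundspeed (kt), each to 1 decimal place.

Leg 1: heading=257.4°, groundspeed=140.0 kt
Leg 2: heading=236.7°, groundspeed=148.0 kt
Leg 3: heading=294.8°, groundspeed=126.7 kt
Leg 4: heading=187.1°, groundspeed=162.5 kt
Leg 5: heading=319.5°, groundspeed=121.4 kt

Leg 1: desired track 248.4°; wind correction +9.0° → command heading 257.4°, groundspeed 140.0 kt
Leg 2: desired track 228.1°; wind correction +8.6° → command heading 236.7°, groundspeed 148.0 kt
Leg 3: desired track 288.1°; wind correction +6.7° → command heading 294.8°, groundspeed 126.7 kt
Leg 4: desired track 182.9°; wind correction +4.2° → command heading 187.1°, groundspeed 162.5 kt
Leg 5: desired track 316.6°; wind correction +2.9° → command heading 319.5°, groundspeed 121.4 kt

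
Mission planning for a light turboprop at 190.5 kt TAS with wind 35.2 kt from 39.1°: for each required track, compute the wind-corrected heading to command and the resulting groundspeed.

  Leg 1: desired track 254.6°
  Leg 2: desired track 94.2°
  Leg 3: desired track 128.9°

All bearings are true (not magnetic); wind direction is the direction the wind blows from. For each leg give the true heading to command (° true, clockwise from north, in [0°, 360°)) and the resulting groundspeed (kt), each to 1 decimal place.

Leg 1: heading=260.8°, groundspeed=218.1 kt
Leg 2: heading=85.5°, groundspeed=168.2 kt
Leg 3: heading=118.3°, groundspeed=187.1 kt

Leg 1: desired track 254.6°; wind correction +6.2° → command heading 260.8°, groundspeed 218.1 kt
Leg 2: desired track 94.2°; wind correction -8.7° → command heading 85.5°, groundspeed 168.2 kt
Leg 3: desired track 128.9°; wind correction -10.6° → command heading 118.3°, groundspeed 187.1 kt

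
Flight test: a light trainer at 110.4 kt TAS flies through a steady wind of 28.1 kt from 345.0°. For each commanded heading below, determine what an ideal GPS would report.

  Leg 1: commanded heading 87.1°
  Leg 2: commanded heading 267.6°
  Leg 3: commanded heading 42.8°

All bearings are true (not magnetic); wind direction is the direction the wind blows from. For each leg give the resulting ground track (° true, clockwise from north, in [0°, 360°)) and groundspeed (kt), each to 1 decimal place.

Leg 1: heading 87.1°; drift +13.3° → track 100.4°, groundspeed 119.5 kt
Leg 2: heading 267.6°; drift -14.7° → track 252.9°, groundspeed 107.8 kt
Leg 3: heading 42.8°; drift +14.0° → track 56.8°, groundspeed 98.3 kt

Leg 1: track=100.4°, groundspeed=119.5 kt
Leg 2: track=252.9°, groundspeed=107.8 kt
Leg 3: track=56.8°, groundspeed=98.3 kt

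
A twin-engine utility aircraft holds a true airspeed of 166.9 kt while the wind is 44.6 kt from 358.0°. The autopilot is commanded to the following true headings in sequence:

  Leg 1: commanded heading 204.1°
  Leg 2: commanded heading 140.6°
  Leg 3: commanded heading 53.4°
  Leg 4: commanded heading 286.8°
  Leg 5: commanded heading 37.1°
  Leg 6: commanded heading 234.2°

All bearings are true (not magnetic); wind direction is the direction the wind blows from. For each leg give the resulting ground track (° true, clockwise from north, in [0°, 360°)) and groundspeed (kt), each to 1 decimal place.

Leg 1: heading 204.1°; drift -5.4° → track 198.7°, groundspeed 207.9 kt
Leg 2: heading 140.6°; drift +7.6° → track 148.2°, groundspeed 204.1 kt
Leg 3: heading 53.4°; drift +14.5° → track 67.9°, groundspeed 146.3 kt
Leg 4: heading 286.8°; drift -15.5° → track 271.3°, groundspeed 158.3 kt
Leg 5: heading 37.1°; drift +12.0° → track 49.1°, groundspeed 135.2 kt
Leg 6: heading 234.2°; drift -10.9° → track 223.3°, groundspeed 195.3 kt

Leg 1: track=198.7°, groundspeed=207.9 kt
Leg 2: track=148.2°, groundspeed=204.1 kt
Leg 3: track=67.9°, groundspeed=146.3 kt
Leg 4: track=271.3°, groundspeed=158.3 kt
Leg 5: track=49.1°, groundspeed=135.2 kt
Leg 6: track=223.3°, groundspeed=195.3 kt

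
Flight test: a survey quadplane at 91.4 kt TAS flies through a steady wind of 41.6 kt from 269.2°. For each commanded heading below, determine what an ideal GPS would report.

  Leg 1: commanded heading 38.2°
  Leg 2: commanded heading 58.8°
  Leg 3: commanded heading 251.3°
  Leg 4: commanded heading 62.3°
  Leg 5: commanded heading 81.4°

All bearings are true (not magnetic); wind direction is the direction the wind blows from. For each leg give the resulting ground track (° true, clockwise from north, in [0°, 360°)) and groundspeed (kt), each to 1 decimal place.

Leg 1: heading 38.2°; drift +15.4° → track 53.6°, groundspeed 121.9 kt
Leg 2: heading 58.8°; drift +9.4° → track 68.2°, groundspeed 129.0 kt
Leg 3: heading 251.3°; drift -13.9° → track 237.4°, groundspeed 53.4 kt
Leg 4: heading 62.3°; drift +8.3° → track 70.6°, groundspeed 129.9 kt
Leg 5: heading 81.4°; drift +2.4° → track 83.8°, groundspeed 132.7 kt

Leg 1: track=53.6°, groundspeed=121.9 kt
Leg 2: track=68.2°, groundspeed=129.0 kt
Leg 3: track=237.4°, groundspeed=53.4 kt
Leg 4: track=70.6°, groundspeed=129.9 kt
Leg 5: track=83.8°, groundspeed=132.7 kt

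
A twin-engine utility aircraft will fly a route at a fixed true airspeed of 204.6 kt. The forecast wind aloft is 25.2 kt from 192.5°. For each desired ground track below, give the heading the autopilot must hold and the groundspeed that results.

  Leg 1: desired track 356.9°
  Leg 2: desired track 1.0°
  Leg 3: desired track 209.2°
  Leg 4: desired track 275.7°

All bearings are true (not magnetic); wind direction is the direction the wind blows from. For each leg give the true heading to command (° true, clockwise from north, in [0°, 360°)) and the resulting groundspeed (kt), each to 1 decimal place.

Leg 1: desired track 356.9°; wind correction -1.9° → command heading 355.0°, groundspeed 228.8 kt
Leg 2: desired track 1.0°; wind correction -1.4° → command heading 359.6°, groundspeed 229.2 kt
Leg 3: desired track 209.2°; wind correction -2.0° → command heading 207.2°, groundspeed 180.3 kt
Leg 4: desired track 275.7°; wind correction -7.0° → command heading 268.7°, groundspeed 200.1 kt

Leg 1: heading=355.0°, groundspeed=228.8 kt
Leg 2: heading=359.6°, groundspeed=229.2 kt
Leg 3: heading=207.2°, groundspeed=180.3 kt
Leg 4: heading=268.7°, groundspeed=200.1 kt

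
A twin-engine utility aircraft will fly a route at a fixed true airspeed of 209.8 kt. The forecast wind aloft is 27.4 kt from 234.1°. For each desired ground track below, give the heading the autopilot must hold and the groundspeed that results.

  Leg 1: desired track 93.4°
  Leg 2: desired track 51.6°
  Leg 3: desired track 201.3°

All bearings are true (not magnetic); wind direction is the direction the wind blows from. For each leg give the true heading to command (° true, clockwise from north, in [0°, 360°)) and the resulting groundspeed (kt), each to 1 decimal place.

Leg 1: heading=98.1°, groundspeed=230.3 kt
Leg 2: heading=51.3°, groundspeed=237.2 kt
Leg 3: heading=205.4°, groundspeed=186.2 kt

Leg 1: desired track 93.4°; wind correction +4.7° → command heading 98.1°, groundspeed 230.3 kt
Leg 2: desired track 51.6°; wind correction -0.3° → command heading 51.3°, groundspeed 237.2 kt
Leg 3: desired track 201.3°; wind correction +4.1° → command heading 205.4°, groundspeed 186.2 kt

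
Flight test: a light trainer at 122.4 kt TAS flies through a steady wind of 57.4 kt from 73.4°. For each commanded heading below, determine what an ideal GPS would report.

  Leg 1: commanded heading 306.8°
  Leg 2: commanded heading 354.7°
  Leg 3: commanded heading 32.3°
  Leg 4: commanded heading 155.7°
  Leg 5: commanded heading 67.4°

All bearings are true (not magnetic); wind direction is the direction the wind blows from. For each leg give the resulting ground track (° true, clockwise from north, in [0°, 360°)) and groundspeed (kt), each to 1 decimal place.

Leg 1: track=290.4°, groundspeed=163.3 kt
Leg 2: track=327.8°, groundspeed=124.6 kt
Leg 3: track=6.8°, groundspeed=87.7 kt
Leg 4: track=182.1°, groundspeed=128.0 kt
Leg 5: track=62.2°, groundspeed=65.6 kt

Leg 1: heading 306.8°; drift -16.4° → track 290.4°, groundspeed 163.3 kt
Leg 2: heading 354.7°; drift -26.9° → track 327.8°, groundspeed 124.6 kt
Leg 3: heading 32.3°; drift -25.5° → track 6.8°, groundspeed 87.7 kt
Leg 4: heading 155.7°; drift +26.4° → track 182.1°, groundspeed 128.0 kt
Leg 5: heading 67.4°; drift -5.2° → track 62.2°, groundspeed 65.6 kt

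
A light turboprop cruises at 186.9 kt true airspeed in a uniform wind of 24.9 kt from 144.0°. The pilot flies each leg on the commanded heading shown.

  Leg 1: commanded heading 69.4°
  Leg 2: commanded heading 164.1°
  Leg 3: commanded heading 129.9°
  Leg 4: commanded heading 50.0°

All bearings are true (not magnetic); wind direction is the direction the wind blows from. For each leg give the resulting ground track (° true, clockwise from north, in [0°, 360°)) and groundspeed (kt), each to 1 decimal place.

Leg 1: heading 69.4°; drift -7.6° → track 61.8°, groundspeed 181.9 kt
Leg 2: heading 164.1°; drift +3.0° → track 167.1°, groundspeed 163.7 kt
Leg 3: heading 129.9°; drift -2.1° → track 127.8°, groundspeed 162.9 kt
Leg 4: heading 50.0°; drift -7.5° → track 42.5°, groundspeed 190.3 kt

Leg 1: track=61.8°, groundspeed=181.9 kt
Leg 2: track=167.1°, groundspeed=163.7 kt
Leg 3: track=127.8°, groundspeed=162.9 kt
Leg 4: track=42.5°, groundspeed=190.3 kt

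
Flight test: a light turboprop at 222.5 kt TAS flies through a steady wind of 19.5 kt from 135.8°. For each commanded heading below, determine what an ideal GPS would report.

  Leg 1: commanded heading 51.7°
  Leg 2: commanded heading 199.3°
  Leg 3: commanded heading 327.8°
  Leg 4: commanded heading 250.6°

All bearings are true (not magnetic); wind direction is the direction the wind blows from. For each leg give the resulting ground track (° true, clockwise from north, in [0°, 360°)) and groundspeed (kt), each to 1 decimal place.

Leg 1: heading 51.7°; drift -5.0° → track 46.7°, groundspeed 221.3 kt
Leg 2: heading 199.3°; drift +4.7° → track 204.0°, groundspeed 214.5 kt
Leg 3: heading 327.8°; drift -1.0° → track 326.8°, groundspeed 241.6 kt
Leg 4: heading 250.6°; drift +4.4° → track 255.0°, groundspeed 231.4 kt

Leg 1: track=46.7°, groundspeed=221.3 kt
Leg 2: track=204.0°, groundspeed=214.5 kt
Leg 3: track=326.8°, groundspeed=241.6 kt
Leg 4: track=255.0°, groundspeed=231.4 kt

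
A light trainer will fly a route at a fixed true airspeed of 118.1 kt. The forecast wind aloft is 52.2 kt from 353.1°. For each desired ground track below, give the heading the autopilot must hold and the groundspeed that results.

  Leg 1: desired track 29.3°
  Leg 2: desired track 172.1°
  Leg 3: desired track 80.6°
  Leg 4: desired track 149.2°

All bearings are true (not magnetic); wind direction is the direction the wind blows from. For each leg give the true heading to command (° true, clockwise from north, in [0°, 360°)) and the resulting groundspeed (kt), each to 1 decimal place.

Leg 1: desired track 29.3°; wind correction -15.1° → command heading 14.2°, groundspeed 71.9 kt
Leg 2: desired track 172.1°; wind correction -0.4° → command heading 171.7°, groundspeed 170.3 kt
Leg 3: desired track 80.6°; wind correction -26.2° → command heading 54.4°, groundspeed 103.7 kt
Leg 4: desired track 149.2°; wind correction -10.3° → command heading 138.9°, groundspeed 163.9 kt

Leg 1: heading=14.2°, groundspeed=71.9 kt
Leg 2: heading=171.7°, groundspeed=170.3 kt
Leg 3: heading=54.4°, groundspeed=103.7 kt
Leg 4: heading=138.9°, groundspeed=163.9 kt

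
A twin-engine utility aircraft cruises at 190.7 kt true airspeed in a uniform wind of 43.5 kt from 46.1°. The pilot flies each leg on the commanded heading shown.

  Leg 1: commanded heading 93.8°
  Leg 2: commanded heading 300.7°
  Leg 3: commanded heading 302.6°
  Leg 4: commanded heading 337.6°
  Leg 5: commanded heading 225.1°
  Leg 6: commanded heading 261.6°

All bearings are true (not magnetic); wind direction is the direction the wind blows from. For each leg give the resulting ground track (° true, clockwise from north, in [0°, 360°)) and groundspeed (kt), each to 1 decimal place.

Leg 1: heading 93.8°; drift +11.3° → track 105.1°, groundspeed 164.6 kt
Leg 2: heading 300.7°; drift -11.7° → track 289.0°, groundspeed 206.6 kt
Leg 3: heading 302.6°; drift -11.9° → track 290.7°, groundspeed 205.3 kt
Leg 4: heading 337.6°; drift -13.0° → track 324.6°, groundspeed 179.4 kt
Leg 5: heading 225.1°; drift +0.2° → track 225.3°, groundspeed 234.2 kt
Leg 6: heading 261.6°; drift -6.4° → track 255.2°, groundspeed 227.5 kt

Leg 1: track=105.1°, groundspeed=164.6 kt
Leg 2: track=289.0°, groundspeed=206.6 kt
Leg 3: track=290.7°, groundspeed=205.3 kt
Leg 4: track=324.6°, groundspeed=179.4 kt
Leg 5: track=225.3°, groundspeed=234.2 kt
Leg 6: track=255.2°, groundspeed=227.5 kt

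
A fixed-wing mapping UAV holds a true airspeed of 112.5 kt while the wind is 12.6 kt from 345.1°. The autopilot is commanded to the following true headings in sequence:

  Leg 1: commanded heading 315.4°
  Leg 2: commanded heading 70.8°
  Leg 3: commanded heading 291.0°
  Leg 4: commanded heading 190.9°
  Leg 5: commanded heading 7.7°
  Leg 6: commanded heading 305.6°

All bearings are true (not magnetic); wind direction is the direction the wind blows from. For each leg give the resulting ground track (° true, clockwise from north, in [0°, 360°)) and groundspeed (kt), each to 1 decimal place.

Leg 1: heading 315.4°; drift -3.5° → track 311.9°, groundspeed 101.7 kt
Leg 2: heading 70.8°; drift +6.4° → track 77.2°, groundspeed 112.3 kt
Leg 3: heading 291.0°; drift -5.5° → track 285.5°, groundspeed 105.6 kt
Leg 4: heading 190.9°; drift -2.5° → track 188.4°, groundspeed 124.0 kt
Leg 5: heading 7.7°; drift +2.7° → track 10.4°, groundspeed 101.0 kt
Leg 6: heading 305.6°; drift -4.5° → track 301.1°, groundspeed 103.1 kt

Leg 1: track=311.9°, groundspeed=101.7 kt
Leg 2: track=77.2°, groundspeed=112.3 kt
Leg 3: track=285.5°, groundspeed=105.6 kt
Leg 4: track=188.4°, groundspeed=124.0 kt
Leg 5: track=10.4°, groundspeed=101.0 kt
Leg 6: track=301.1°, groundspeed=103.1 kt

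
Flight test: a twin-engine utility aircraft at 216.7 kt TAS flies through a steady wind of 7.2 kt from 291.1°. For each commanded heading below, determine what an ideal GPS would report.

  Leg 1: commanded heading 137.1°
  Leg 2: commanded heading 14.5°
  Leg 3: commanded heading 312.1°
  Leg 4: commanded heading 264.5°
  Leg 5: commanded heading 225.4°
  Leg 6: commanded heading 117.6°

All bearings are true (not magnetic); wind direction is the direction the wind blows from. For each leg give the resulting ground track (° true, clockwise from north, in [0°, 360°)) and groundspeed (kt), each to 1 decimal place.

Leg 1: heading 137.1°; drift -0.8° → track 136.3°, groundspeed 223.2 kt
Leg 2: heading 14.5°; drift +1.9° → track 16.4°, groundspeed 216.0 kt
Leg 3: heading 312.1°; drift +0.7° → track 312.8°, groundspeed 210.0 kt
Leg 4: heading 264.5°; drift -0.9° → track 263.6°, groundspeed 210.3 kt
Leg 5: heading 225.4°; drift -1.8° → track 223.6°, groundspeed 213.8 kt
Leg 6: heading 117.6°; drift -0.2° → track 117.4°, groundspeed 223.9 kt

Leg 1: track=136.3°, groundspeed=223.2 kt
Leg 2: track=16.4°, groundspeed=216.0 kt
Leg 3: track=312.8°, groundspeed=210.0 kt
Leg 4: track=263.6°, groundspeed=210.3 kt
Leg 5: track=223.6°, groundspeed=213.8 kt
Leg 6: track=117.4°, groundspeed=223.9 kt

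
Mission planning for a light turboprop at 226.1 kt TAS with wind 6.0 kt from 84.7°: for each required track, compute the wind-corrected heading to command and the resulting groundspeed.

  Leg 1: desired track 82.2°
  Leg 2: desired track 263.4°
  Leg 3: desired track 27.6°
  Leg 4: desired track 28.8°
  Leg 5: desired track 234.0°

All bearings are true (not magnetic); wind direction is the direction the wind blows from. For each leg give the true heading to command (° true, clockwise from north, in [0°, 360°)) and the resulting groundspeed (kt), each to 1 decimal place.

Leg 1: heading=82.3°, groundspeed=220.1 kt
Leg 2: heading=263.4°, groundspeed=232.1 kt
Leg 3: heading=28.9°, groundspeed=222.8 kt
Leg 4: heading=30.1°, groundspeed=222.7 kt
Leg 5: heading=233.2°, groundspeed=231.2 kt

Leg 1: desired track 82.2°; wind correction +0.1° → command heading 82.3°, groundspeed 220.1 kt
Leg 2: desired track 263.4°; wind correction +0.0° → command heading 263.4°, groundspeed 232.1 kt
Leg 3: desired track 27.6°; wind correction +1.3° → command heading 28.9°, groundspeed 222.8 kt
Leg 4: desired track 28.8°; wind correction +1.3° → command heading 30.1°, groundspeed 222.7 kt
Leg 5: desired track 234.0°; wind correction -0.8° → command heading 233.2°, groundspeed 231.2 kt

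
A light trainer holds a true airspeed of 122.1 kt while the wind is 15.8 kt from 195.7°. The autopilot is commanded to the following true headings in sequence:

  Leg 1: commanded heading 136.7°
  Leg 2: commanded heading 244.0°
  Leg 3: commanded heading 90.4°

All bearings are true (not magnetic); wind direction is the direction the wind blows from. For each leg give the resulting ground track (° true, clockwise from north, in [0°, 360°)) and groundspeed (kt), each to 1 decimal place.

Leg 1: heading 136.7°; drift -6.8° → track 129.9°, groundspeed 114.8 kt
Leg 2: heading 244.0°; drift +6.0° → track 250.0°, groundspeed 112.2 kt
Leg 3: heading 90.4°; drift -6.9° → track 83.5°, groundspeed 127.2 kt

Leg 1: track=129.9°, groundspeed=114.8 kt
Leg 2: track=250.0°, groundspeed=112.2 kt
Leg 3: track=83.5°, groundspeed=127.2 kt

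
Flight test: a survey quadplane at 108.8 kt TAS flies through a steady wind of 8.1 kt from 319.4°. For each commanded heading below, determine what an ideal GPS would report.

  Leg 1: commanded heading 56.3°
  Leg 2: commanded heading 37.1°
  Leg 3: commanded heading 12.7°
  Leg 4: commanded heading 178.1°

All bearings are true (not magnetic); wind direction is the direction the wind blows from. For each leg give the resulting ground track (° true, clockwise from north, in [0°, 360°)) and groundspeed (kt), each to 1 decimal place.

Leg 1: heading 56.3°; drift +4.2° → track 60.5°, groundspeed 110.1 kt
Leg 2: heading 37.1°; drift +4.2° → track 41.3°, groundspeed 107.4 kt
Leg 3: heading 12.7°; drift +3.6° → track 16.3°, groundspeed 104.2 kt
Leg 4: heading 178.1°; drift -2.5° → track 175.6°, groundspeed 115.2 kt

Leg 1: track=60.5°, groundspeed=110.1 kt
Leg 2: track=41.3°, groundspeed=107.4 kt
Leg 3: track=16.3°, groundspeed=104.2 kt
Leg 4: track=175.6°, groundspeed=115.2 kt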